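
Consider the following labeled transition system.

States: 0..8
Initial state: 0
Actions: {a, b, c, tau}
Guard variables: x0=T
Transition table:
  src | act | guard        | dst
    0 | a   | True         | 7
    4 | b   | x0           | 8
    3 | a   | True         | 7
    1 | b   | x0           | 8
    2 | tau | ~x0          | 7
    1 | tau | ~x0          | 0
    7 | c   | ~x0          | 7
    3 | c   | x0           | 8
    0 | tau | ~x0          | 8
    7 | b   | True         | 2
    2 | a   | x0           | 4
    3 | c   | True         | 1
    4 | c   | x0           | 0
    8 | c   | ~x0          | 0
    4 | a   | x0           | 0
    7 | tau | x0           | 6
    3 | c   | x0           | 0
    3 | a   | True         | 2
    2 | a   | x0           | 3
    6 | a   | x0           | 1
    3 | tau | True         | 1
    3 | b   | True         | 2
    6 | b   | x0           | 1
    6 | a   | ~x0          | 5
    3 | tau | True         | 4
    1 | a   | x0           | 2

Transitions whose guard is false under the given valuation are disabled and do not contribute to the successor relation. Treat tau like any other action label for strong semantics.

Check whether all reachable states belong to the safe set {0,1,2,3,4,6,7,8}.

Safe = {0,1,2,3,4,6,7,8}
Reach set: {0,1,2,3,4,6,7,8}
  0: safe
  1: safe
  2: safe
  3: safe
  4: safe
  6: safe
  7: safe
  8: safe

Answer: INVARIANT HOLDS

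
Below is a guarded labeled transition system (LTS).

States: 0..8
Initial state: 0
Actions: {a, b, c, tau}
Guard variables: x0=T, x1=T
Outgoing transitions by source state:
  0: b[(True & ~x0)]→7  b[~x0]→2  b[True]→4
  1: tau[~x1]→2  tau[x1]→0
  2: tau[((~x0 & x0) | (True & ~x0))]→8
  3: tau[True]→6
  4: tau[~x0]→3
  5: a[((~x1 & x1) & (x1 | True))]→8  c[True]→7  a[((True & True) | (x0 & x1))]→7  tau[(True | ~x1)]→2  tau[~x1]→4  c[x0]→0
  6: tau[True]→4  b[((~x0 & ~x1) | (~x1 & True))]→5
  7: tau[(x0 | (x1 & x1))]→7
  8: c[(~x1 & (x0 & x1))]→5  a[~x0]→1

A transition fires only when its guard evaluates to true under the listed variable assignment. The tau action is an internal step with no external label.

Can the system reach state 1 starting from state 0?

Guard filter leaves 9 enabled edge(s).
L0 = {0}
L1 = {4}  now seen {0,4}
R = {0,4}

Answer: UNREACHABLE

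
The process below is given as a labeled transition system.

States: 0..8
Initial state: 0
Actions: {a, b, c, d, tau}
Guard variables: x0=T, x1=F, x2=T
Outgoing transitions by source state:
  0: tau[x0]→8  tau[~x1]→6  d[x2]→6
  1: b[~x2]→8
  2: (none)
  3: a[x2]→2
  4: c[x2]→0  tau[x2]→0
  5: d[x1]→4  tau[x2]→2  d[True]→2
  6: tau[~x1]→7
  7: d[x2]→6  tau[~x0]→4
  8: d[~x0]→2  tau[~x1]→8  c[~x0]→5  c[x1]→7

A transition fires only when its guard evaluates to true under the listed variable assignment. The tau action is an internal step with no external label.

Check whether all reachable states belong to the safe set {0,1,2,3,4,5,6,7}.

Answer: INVARIANT VIOLATED at state 8

Working:
Inv-set: {0,1,2,3,4,5,6,7}
Reachable = {0,6,7,8}
  0: safe
  6: safe
  7: safe
  8: VIOLATES
witness against invariant: tau → 8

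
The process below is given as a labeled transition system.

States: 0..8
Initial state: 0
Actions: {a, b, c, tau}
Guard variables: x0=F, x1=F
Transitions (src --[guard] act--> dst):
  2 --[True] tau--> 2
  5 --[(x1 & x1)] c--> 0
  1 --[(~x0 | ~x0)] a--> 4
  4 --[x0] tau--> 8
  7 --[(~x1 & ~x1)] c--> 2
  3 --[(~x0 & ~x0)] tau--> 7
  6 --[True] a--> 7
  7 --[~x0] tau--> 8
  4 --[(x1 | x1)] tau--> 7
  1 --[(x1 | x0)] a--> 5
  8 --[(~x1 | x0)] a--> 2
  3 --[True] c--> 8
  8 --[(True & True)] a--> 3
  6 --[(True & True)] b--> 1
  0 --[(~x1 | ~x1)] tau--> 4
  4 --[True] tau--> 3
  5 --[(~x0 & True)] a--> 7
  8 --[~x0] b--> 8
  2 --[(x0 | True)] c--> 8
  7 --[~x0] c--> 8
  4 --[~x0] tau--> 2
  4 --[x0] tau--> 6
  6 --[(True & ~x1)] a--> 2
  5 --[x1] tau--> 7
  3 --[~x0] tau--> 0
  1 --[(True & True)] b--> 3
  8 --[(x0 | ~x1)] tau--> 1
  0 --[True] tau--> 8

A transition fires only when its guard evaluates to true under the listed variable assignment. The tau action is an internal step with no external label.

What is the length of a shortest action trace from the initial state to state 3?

BFS to 3:
  Layer 0: {0}
  Layer 1: {4,8}
  Layer 2: {1,2,3}
depth(3)=2, e.g. tau·tau

Answer: 2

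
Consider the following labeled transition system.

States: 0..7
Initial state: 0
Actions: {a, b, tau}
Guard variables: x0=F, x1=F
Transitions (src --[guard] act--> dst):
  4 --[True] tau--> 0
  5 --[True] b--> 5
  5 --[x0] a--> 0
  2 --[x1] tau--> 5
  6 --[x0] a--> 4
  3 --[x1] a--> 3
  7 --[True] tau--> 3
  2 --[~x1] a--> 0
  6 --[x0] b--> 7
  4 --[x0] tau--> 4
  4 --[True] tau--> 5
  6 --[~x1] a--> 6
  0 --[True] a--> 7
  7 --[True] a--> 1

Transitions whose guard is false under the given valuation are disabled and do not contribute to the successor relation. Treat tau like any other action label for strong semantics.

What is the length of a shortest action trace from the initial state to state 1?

Breadth-first toward 1:
  L0 = {0}
  L1 = {7}
  L2 = {1,3}
depth(1)=2, e.g. a·a

Answer: 2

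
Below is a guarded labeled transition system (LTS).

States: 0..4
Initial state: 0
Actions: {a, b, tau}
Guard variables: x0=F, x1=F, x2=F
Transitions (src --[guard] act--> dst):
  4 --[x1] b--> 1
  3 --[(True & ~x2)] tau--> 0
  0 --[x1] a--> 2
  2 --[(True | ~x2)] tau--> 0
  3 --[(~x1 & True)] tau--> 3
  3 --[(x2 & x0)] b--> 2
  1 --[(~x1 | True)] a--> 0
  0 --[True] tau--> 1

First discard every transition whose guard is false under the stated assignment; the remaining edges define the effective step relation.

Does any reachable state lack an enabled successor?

Reachable = {0,1}
  0: tau→1  [deg 1]
  1: a→0  [deg 1]

Answer: DEADLOCK-FREE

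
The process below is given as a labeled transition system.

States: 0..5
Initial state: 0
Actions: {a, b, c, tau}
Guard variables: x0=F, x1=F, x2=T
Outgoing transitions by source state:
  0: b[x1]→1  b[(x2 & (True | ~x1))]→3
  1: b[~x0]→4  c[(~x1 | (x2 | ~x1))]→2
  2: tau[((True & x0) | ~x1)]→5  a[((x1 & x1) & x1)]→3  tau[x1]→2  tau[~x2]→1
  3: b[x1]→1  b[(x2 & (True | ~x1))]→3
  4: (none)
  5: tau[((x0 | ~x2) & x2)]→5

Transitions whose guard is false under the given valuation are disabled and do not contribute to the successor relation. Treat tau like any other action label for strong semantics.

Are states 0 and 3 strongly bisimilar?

Answer: BISIMILAR

Analysis:
Bisimulation quotient by refinement:
  π0 = {{0,1,2,3,4,5}}
  π1 = {{0,3},{1},{2},{4,5}}
Fixed point at round 2; 4 class(es).
class of 0: {0,3}; class of 3: {0,3}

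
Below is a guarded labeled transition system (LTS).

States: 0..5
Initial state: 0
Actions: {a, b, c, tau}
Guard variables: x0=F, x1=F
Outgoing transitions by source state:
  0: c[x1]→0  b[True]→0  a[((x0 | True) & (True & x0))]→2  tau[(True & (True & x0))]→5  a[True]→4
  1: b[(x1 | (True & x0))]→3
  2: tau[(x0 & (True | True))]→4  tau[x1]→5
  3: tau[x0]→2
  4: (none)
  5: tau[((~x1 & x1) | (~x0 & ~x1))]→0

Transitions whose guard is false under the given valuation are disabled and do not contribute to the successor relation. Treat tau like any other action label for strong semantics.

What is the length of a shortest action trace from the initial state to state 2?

Answer: UNREACHABLE

Analysis:
Layered search for 2:
  L0 = {0}
  L1 = {4}
2 never appears.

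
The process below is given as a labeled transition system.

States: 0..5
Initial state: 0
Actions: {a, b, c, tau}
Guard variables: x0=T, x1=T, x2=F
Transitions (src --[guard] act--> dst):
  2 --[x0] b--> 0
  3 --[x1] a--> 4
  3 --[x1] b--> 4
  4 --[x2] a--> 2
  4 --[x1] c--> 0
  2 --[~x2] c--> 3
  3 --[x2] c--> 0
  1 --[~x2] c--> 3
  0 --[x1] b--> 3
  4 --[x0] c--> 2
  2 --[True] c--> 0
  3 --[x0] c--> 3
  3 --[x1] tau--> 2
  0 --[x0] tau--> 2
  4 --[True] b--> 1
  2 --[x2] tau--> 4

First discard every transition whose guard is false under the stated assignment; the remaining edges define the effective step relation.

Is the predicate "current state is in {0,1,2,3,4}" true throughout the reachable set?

Safe = {0,1,2,3,4}
R = {0,1,2,3,4}
  0: ✓
  1: ✓
  2: ✓
  3: ✓
  4: ✓

Answer: INVARIANT HOLDS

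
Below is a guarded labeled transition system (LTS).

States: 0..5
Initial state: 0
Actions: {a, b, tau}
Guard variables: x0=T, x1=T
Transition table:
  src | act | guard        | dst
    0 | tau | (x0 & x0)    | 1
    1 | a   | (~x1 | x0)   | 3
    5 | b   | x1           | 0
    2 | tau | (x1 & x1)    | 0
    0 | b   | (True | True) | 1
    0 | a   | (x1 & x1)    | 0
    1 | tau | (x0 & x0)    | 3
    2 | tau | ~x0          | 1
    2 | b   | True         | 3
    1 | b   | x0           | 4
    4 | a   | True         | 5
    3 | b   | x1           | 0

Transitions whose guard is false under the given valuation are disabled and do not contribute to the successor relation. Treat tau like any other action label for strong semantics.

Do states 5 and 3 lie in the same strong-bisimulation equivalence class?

Answer: BISIMILAR

Analysis:
Bisimulation quotient by refinement:
  P[0] = {{0,1,2,3,4,5}}
  P[1] = {{0,1},{2},{3,5},{4}}
  P[2] = {{0},{1},{2},{3,5},{4}}
5 equivalence class(es) (converged in 3)
5∈{3,5}, 3∈{3,5}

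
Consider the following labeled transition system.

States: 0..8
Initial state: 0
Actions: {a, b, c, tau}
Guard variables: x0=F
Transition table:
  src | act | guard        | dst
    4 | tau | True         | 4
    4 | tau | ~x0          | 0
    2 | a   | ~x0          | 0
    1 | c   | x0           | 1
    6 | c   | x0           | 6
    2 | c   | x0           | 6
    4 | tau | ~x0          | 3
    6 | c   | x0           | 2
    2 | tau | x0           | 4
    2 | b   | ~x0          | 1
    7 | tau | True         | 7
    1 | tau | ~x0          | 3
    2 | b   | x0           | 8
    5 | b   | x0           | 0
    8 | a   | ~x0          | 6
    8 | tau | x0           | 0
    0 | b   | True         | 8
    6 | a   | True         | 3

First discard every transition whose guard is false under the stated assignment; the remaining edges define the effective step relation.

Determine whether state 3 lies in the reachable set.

Answer: REACHABLE

Working:
10 transition(s) survive guard evaluation.
Layer 0: {0}
Layer 1: {8}  cumulative {0,8}
Layer 2: {6}  cumulative {0,6,8}
Layer 3: {3}  cumulative {0,3,6,8}
R = {0,3,6,8}
witness 3: b·a·a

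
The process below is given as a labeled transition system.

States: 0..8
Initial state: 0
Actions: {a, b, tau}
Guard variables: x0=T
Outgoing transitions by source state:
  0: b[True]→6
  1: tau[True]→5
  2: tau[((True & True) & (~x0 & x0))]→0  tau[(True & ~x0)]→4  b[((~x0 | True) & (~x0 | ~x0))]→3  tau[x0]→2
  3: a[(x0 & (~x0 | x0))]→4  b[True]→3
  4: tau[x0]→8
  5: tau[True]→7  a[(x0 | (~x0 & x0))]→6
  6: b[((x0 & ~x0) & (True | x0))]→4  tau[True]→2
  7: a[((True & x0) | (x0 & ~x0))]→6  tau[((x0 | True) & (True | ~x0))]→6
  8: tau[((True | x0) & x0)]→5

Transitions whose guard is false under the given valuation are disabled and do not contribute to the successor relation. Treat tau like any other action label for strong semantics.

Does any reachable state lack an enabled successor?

Reach set: {0,2,6}
  0: b→6  [1 exit(s)]
  2: tau→2  [1 exit(s)]
  6: tau→2  [1 exit(s)]

Answer: DEADLOCK-FREE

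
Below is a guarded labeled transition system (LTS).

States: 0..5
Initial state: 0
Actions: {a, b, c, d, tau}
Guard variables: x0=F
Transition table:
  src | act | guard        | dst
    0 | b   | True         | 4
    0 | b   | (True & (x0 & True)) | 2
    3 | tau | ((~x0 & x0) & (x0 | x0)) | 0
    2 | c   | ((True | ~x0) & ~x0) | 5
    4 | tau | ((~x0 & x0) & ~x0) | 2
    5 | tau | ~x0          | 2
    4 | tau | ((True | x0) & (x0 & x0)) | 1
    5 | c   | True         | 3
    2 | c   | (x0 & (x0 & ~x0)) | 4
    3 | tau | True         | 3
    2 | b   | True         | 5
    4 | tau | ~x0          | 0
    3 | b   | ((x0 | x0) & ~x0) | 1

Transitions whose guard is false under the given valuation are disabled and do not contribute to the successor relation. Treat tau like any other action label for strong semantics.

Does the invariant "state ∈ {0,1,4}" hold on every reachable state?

Inv-set: {0,1,4}
R = {0,4}
  0: ✓
  4: ✓

Answer: INVARIANT HOLDS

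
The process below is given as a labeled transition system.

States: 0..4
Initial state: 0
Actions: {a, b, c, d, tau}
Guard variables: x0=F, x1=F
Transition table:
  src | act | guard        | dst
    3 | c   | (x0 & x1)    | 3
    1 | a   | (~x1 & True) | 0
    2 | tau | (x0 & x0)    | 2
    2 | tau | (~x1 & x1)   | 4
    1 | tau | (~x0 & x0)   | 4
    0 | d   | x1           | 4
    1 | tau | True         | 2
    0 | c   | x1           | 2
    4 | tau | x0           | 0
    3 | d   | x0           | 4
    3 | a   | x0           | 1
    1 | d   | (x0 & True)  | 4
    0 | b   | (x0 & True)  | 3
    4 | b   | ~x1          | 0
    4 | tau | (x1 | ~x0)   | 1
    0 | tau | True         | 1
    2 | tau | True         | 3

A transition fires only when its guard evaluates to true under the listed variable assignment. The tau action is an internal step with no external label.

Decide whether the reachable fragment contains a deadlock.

Answer: DEADLOCK at state 3

Trace:
R = {0,1,2,3}
  0: tau→1  [1 exit(s)]
  1: a→0  tau→2  [2 exit(s)]
  2: tau→3  [1 exit(s)]
  3: ∅  [STUCK]
witness 3: tau·tau·tau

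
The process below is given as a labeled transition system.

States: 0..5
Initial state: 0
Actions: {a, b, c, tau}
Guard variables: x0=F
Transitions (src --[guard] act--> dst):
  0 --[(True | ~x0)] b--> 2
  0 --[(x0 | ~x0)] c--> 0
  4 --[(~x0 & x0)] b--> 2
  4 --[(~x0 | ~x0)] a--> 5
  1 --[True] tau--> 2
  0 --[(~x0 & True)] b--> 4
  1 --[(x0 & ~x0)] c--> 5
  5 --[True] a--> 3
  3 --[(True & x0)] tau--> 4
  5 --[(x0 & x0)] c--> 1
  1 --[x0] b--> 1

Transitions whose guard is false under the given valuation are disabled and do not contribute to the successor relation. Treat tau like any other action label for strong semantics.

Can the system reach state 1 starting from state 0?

6 transition(s) survive guard evaluation.
depth 0: {0}
depth 1: {2,4}  now seen {0,2,4}
depth 2: {5}  now seen {0,2,4,5}
depth 3: {3}  now seen {0,2,3,4,5}
R = {0,2,3,4,5}

Answer: UNREACHABLE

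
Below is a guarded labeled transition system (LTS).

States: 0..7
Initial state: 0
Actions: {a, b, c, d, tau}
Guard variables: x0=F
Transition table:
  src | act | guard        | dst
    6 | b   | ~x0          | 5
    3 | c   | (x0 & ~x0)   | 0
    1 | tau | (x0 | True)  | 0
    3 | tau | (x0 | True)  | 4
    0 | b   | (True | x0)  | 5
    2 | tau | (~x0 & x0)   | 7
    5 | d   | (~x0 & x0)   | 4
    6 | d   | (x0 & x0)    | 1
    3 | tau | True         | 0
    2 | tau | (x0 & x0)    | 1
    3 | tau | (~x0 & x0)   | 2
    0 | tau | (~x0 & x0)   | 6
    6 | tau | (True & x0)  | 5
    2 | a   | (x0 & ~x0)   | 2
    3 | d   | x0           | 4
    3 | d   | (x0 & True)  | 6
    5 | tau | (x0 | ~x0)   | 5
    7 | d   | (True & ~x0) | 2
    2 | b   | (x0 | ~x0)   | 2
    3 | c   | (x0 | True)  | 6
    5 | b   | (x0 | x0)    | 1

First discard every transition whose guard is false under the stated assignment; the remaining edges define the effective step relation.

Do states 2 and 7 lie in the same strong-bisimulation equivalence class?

Compute ~ classes (split until stable):
  π0 = {{0,1,2,3,4,5,6,7}}
  π1 = {{0,2,6},{1,5},{3},{4},{7}}
  π2 = {{0,6},{1},{2},{3},{4},{5},{7}}
Fixed point at round 3; 7 class(es).
[2]={2}  [7]={7}

Answer: NOT BISIMILAR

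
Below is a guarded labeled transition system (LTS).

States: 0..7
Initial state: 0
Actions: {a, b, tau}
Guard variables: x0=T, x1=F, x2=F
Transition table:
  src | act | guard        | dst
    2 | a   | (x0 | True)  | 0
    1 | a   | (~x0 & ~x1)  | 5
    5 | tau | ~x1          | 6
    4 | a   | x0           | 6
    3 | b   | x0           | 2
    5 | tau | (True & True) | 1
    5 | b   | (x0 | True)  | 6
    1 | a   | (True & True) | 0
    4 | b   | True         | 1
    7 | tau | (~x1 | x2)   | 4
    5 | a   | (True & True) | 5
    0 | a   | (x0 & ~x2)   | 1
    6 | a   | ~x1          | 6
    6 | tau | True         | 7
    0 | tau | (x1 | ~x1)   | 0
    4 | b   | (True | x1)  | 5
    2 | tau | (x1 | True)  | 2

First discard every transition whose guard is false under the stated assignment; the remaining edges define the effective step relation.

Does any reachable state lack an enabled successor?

Answer: DEADLOCK-FREE

Analysis:
Reach set: {0,1}
  0: a→1  tau→0  [2 out]
  1: a→0  [1 out]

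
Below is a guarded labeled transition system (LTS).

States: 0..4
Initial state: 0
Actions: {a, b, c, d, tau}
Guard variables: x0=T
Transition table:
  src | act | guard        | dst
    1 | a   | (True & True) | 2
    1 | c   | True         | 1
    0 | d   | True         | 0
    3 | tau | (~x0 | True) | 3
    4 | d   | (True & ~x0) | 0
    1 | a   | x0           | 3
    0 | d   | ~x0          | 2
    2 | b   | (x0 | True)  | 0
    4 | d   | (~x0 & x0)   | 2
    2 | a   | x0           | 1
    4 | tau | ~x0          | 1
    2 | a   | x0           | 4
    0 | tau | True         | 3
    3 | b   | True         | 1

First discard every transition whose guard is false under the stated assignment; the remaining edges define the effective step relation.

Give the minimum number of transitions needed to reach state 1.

BFS to 1:
  Layer 0: {0}
  Layer 1: {3}
  Layer 2: {1}
1 enters at depth 2; path tau·b

Answer: 2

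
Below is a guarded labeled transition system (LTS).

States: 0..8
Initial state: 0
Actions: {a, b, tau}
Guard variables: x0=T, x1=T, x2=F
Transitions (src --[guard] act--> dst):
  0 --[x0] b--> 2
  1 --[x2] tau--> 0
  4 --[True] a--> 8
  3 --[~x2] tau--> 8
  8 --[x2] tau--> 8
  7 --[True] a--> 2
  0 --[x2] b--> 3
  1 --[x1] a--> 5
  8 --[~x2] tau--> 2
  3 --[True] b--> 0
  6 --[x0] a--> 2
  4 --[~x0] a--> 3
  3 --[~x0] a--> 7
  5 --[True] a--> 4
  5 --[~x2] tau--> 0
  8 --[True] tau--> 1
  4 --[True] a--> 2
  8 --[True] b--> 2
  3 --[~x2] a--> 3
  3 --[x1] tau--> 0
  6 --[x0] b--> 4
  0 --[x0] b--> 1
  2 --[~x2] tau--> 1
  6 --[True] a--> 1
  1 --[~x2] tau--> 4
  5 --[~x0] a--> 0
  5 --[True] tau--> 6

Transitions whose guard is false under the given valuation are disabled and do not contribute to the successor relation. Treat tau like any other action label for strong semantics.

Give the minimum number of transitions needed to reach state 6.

BFS to 6:
  L0 = {0}
  L1 = {1,2}
  L2 = {4,5}
  L3 = {6,8}
first hit 6 at d=3 via b·a·tau

Answer: 3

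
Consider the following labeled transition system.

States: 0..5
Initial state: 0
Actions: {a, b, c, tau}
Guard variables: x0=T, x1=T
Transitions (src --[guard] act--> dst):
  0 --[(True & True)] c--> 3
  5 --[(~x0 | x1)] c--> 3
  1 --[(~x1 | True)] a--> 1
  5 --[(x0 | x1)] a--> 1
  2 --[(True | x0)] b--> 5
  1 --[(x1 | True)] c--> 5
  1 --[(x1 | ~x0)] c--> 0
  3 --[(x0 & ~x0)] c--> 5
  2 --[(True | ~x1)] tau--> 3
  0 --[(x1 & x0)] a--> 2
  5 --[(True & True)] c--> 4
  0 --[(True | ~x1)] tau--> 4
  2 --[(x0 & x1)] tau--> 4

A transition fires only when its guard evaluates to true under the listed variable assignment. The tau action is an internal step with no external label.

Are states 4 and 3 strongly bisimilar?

Answer: BISIMILAR

Trace:
Refine partition for ~:
  round 0: {{0,1,2,3,4,5}}
  round 1: {{0},{1,5},{2},{3,4}}
  round 2: {{0},{1},{2},{3,4},{5}}
Fixed point at round 3; 5 class(es).
4∈{3,4}, 3∈{3,4}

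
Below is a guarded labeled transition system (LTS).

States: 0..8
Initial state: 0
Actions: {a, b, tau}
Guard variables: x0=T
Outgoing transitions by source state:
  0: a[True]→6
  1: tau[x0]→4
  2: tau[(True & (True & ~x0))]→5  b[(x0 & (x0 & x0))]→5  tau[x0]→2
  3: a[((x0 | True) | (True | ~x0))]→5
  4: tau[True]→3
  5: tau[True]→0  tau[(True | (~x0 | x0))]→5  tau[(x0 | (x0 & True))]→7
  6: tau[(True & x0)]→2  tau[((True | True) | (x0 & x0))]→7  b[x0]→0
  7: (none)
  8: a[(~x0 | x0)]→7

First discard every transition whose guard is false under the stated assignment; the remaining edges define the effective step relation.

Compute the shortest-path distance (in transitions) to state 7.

Answer: 2

Analysis:
Breadth-first toward 7:
  depth 0: {0}
  depth 1: {6}
  depth 2: {2,7}
7 enters at depth 2; path a·tau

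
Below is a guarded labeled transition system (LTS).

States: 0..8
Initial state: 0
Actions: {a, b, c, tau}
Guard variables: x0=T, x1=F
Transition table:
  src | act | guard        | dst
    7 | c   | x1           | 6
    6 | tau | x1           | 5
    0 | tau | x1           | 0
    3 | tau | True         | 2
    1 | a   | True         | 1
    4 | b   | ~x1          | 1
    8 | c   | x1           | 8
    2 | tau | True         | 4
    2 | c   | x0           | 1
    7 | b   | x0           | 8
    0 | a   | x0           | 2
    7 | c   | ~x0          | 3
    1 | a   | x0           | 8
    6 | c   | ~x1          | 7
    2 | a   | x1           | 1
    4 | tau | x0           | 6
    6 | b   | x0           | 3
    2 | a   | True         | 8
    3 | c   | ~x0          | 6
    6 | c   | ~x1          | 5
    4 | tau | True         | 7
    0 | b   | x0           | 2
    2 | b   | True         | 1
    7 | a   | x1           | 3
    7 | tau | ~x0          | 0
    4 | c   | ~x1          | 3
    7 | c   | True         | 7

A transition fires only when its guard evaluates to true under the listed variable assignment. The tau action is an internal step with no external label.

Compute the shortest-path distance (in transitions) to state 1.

Answer: 2

Analysis:
Breadth-first toward 1:
  depth 0: {0}
  depth 1: {2}
  depth 2: {1,4,8}
1 enters at depth 2; path a·b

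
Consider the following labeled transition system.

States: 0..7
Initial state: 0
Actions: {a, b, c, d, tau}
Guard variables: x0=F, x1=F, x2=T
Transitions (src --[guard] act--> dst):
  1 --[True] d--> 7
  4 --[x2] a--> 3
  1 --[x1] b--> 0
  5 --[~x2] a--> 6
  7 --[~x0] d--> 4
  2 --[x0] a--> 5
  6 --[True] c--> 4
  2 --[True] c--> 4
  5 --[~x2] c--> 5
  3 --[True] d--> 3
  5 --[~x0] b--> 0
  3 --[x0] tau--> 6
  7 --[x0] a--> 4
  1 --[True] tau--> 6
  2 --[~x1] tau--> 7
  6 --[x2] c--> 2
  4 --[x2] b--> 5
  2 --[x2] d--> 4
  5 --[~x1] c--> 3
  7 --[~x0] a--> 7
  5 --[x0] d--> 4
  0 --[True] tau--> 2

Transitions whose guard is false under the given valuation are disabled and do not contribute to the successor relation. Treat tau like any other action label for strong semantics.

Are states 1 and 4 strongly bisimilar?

Answer: NOT BISIMILAR

Trace:
Bisimulation quotient by refinement:
  π0 = {{0,1,2,3,4,5,6,7}}
  π1 = {{0},{1},{2},{3},{4},{5},{6},{7}}
8 equivalence class(es) (converged in 2)
1∈{1}, 4∈{4}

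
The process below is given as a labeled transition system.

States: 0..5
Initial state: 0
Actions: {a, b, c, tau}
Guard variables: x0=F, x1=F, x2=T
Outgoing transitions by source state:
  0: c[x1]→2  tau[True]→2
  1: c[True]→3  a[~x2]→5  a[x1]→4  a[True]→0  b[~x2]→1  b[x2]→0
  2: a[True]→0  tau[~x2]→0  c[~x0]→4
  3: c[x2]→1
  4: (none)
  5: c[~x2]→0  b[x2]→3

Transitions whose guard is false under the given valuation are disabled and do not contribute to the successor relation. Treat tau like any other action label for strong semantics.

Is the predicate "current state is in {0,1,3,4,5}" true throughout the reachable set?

Answer: INVARIANT VIOLATED at state 2

Trace:
Allowed set {0,1,3,4,5}
R = {0,2,4}
  0: ok
  2: VIOLATES
  4: ok
reach 2 via tau — violates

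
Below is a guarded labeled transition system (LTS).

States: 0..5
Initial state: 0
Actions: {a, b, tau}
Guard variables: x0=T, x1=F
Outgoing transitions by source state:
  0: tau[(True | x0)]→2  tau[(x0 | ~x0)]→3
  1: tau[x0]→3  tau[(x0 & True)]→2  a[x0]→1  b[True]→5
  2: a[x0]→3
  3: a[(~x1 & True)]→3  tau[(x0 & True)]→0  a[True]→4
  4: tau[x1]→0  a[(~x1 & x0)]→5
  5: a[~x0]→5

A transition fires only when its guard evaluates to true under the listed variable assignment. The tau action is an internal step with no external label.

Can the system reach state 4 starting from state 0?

Answer: REACHABLE

Working:
Guard filter leaves 11 enabled edge(s).
depth 0: {0}
depth 1: {2,3}  now seen {0,2,3}
depth 2: {4}  now seen {0,2,3,4}
depth 3: {5}  now seen {0,2,3,4,5}
Reachable = {0,2,3,4,5}
witness 4: tau·a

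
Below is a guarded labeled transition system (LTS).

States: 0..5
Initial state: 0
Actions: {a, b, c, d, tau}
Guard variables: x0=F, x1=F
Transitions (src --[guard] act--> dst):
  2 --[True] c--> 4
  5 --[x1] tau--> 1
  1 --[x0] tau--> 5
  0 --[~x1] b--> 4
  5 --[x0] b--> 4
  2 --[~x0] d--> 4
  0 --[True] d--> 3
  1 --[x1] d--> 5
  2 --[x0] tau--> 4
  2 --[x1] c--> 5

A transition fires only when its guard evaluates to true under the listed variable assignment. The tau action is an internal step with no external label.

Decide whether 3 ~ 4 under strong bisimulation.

Refine partition for ~:
  P[0] = {{0,1,2,3,4,5}}
  P[1] = {{0},{1,3,4,5},{2}}
Fixed point at round 2; 3 class(es).
class of 3: {1,3,4,5}; class of 4: {1,3,4,5}

Answer: BISIMILAR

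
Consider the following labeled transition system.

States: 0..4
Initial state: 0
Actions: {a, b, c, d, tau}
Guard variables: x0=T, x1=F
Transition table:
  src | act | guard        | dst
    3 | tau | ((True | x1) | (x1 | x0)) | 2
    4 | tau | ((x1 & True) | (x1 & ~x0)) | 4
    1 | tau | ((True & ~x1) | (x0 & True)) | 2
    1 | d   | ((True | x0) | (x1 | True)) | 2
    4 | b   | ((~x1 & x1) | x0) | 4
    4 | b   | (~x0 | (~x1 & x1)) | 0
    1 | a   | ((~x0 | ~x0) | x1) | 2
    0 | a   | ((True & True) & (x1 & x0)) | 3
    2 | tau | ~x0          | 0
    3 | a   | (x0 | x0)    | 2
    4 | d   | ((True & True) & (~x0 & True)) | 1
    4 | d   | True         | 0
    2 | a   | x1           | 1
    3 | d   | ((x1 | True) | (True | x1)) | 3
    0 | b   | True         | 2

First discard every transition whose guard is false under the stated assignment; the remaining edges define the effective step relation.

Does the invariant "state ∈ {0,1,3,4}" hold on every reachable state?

Answer: INVARIANT VIOLATED at state 2

Trace:
Inv-set: {0,1,3,4}
R = {0,2}
  0: ok
  2: ✗ unsafe
witness against invariant: b → 2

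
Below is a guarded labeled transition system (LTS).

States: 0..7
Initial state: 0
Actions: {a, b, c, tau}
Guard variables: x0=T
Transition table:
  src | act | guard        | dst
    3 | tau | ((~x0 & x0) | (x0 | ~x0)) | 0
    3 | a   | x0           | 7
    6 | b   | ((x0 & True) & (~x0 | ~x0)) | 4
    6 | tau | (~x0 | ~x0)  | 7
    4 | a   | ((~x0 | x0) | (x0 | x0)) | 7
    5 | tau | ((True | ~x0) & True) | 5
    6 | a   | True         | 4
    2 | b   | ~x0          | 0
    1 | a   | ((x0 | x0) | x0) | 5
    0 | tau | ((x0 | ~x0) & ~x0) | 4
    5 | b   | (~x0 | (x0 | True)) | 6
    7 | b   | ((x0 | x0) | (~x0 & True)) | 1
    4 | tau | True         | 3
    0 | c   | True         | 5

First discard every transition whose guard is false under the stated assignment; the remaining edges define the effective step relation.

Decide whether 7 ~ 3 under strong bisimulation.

Answer: NOT BISIMILAR

Working:
Refine partition for ~:
  π0 = {{0,1,2,3,4,5,6,7}}
  π1 = {{0},{1,6},{2},{3,4},{5},{7}}
  π2 = {{0},{1},{2},{3},{4},{5},{6},{7}}
8 equivalence class(es) (converged in 3)
7∈{7}, 3∈{3}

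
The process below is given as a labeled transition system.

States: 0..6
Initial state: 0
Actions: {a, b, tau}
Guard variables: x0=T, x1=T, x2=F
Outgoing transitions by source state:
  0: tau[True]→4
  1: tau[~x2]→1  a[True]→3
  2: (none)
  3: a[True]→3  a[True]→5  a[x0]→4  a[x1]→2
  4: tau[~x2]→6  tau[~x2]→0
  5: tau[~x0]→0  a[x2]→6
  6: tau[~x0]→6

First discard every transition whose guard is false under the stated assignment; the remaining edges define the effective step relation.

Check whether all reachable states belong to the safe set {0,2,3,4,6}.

Allowed set {0,2,3,4,6}
R = {0,4,6}
  0: safe
  4: safe
  6: safe

Answer: INVARIANT HOLDS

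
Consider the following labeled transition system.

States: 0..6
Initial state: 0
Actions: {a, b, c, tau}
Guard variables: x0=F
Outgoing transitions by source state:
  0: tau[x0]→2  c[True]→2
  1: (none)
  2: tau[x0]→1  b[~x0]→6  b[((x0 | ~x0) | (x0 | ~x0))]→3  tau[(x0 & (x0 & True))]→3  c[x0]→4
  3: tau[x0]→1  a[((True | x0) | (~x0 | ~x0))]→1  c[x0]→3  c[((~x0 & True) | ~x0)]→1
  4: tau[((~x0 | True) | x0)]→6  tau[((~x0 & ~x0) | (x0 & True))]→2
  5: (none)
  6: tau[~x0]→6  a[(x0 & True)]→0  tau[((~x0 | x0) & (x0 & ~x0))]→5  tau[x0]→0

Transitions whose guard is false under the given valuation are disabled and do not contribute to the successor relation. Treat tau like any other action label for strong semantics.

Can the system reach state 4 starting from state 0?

Answer: UNREACHABLE

Trace:
8 transition(s) survive guard evaluation.
L0 = {0}
L1 = {2}  now seen {0,2}
L2 = {3,6}  now seen {0,2,3,6}
L3 = {1}  now seen {0,1,2,3,6}
Reach set: {0,1,2,3,6}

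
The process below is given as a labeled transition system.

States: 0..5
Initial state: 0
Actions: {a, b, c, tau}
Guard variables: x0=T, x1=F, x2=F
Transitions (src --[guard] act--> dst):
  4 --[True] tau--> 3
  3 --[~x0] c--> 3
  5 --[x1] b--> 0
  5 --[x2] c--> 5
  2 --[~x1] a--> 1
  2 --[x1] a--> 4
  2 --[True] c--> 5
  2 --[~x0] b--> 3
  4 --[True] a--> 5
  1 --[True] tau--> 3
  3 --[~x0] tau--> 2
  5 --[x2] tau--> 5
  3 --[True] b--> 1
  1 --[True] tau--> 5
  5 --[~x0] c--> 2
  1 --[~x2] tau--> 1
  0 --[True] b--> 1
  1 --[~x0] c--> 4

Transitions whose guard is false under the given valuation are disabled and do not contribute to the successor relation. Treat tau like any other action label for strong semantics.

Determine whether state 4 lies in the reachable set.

Answer: UNREACHABLE

Analysis:
Guard filter leaves 9 enabled edge(s).
Layer 0: {0}
Layer 1: {1}  now seen {0,1}
Layer 2: {3,5}  now seen {0,1,3,5}
Reach set: {0,1,3,5}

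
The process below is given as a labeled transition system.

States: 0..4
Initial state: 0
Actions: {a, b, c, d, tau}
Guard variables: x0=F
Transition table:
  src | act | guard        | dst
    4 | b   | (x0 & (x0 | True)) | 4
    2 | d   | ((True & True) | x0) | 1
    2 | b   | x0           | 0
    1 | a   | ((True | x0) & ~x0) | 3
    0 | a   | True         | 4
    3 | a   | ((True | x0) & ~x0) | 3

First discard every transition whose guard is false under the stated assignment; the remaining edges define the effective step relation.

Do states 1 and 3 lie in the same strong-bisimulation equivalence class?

Answer: BISIMILAR

Trace:
Refine partition for ~:
  P[0] = {{0,1,2,3,4}}
  P[1] = {{0,1,3},{2},{4}}
  P[2] = {{0},{1,3},{2},{4}}
Fixed point at round 3; 4 class(es).
1∈{1,3}, 3∈{1,3}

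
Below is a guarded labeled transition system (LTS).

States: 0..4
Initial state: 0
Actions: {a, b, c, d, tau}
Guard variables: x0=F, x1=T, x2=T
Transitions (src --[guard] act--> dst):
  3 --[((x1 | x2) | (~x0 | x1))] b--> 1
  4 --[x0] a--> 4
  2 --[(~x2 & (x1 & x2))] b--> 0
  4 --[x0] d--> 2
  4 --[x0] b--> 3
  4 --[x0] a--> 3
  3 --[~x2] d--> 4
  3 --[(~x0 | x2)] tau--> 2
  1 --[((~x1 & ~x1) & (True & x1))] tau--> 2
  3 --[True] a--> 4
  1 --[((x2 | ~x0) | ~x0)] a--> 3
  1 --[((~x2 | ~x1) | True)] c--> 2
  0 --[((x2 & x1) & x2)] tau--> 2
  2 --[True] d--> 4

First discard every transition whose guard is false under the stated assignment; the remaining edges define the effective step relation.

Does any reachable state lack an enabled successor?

Answer: DEADLOCK at state 4

Working:
Reach set: {0,2,4}
  0: tau→2  [deg 1]
  2: d→4  [deg 1]
  4: ∅  [deadlock]
trace reaching 4: tau·d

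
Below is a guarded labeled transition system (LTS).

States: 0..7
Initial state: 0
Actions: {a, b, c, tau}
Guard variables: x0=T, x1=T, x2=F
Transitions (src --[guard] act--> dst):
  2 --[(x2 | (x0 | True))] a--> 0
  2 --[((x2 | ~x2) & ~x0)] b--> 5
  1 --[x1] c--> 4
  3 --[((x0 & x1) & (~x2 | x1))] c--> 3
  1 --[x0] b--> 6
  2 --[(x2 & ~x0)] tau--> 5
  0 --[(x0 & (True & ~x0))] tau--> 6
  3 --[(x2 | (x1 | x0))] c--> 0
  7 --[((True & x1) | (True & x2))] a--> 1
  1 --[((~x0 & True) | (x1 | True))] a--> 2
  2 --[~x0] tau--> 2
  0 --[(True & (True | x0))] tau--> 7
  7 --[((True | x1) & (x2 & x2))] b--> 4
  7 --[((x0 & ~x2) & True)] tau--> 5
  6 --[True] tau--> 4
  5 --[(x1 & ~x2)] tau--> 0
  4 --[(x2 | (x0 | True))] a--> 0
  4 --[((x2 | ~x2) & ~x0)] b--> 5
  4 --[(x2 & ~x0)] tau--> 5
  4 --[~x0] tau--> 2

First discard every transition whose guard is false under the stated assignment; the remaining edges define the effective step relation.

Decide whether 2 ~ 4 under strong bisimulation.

Answer: BISIMILAR

Analysis:
Compute ~ classes (split until stable):
  P[0] = {{0,1,2,3,4,5,6,7}}
  P[1] = {{0,5,6},{1},{2,4},{3},{7}}
  P[2] = {{0},{1},{2,4},{3},{5},{6},{7}}
7 equivalence class(es) (converged in 3)
class of 2: {2,4}; class of 4: {2,4}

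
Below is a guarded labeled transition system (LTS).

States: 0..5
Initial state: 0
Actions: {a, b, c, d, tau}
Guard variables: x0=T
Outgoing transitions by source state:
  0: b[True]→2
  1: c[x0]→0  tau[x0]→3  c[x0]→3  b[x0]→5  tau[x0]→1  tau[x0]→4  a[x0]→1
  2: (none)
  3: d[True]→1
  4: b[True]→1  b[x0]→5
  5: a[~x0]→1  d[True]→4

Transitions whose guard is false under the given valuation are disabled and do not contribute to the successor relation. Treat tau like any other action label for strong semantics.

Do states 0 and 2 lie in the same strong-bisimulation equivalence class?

Answer: NOT BISIMILAR

Working:
Refine partition for ~:
  π0 = {{0,1,2,3,4,5}}
  π1 = {{0,4},{1},{2},{3,5}}
  π2 = {{0},{1},{2},{3},{4},{5}}
Fixed point at round 3; 6 class(es).
0∈{0}, 2∈{2}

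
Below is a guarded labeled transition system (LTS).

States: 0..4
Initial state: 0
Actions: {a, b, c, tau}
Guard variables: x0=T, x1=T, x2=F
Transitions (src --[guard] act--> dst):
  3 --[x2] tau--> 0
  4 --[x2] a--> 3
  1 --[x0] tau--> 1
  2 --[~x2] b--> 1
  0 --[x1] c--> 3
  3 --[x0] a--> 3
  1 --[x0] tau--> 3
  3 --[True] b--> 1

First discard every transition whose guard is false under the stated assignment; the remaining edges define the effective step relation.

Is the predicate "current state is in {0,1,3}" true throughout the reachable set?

Answer: INVARIANT HOLDS

Analysis:
Safe = {0,1,3}
Reach set: {0,1,3}
  0: safe
  1: safe
  3: safe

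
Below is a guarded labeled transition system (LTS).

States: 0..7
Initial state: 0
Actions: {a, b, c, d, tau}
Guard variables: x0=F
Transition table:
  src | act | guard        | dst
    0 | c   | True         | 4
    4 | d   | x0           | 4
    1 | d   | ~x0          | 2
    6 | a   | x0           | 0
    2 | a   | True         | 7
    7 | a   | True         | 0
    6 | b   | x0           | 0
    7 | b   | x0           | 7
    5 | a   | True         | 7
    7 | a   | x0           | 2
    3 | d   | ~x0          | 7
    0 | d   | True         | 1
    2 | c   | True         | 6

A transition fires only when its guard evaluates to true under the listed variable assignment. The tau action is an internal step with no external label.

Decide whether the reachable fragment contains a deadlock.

Reachable = {0,1,2,4,6,7}
  0: c→4  d→1  [deg 2]
  1: d→2  [deg 1]
  2: a→7  c→6  [deg 2]
  4: ∅  [no exit]
  6: ∅  [no exit]
  7: a→0  [deg 1]
trace reaching 4: c

Answer: DEADLOCK at state 4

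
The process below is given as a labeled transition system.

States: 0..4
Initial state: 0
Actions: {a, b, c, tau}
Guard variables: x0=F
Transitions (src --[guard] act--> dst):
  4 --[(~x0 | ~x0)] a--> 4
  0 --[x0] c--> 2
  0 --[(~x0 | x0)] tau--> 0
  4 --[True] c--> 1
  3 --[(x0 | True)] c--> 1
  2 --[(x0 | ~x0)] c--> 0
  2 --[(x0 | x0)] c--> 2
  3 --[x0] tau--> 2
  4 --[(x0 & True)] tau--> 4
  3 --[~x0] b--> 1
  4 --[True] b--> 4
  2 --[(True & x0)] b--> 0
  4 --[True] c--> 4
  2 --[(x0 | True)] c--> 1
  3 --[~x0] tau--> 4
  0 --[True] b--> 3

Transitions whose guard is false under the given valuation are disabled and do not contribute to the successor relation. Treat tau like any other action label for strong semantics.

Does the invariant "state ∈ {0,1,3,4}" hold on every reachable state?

Inv-set: {0,1,3,4}
Reach set: {0,1,3,4}
  0: ✓
  1: ✓
  3: ✓
  4: ✓

Answer: INVARIANT HOLDS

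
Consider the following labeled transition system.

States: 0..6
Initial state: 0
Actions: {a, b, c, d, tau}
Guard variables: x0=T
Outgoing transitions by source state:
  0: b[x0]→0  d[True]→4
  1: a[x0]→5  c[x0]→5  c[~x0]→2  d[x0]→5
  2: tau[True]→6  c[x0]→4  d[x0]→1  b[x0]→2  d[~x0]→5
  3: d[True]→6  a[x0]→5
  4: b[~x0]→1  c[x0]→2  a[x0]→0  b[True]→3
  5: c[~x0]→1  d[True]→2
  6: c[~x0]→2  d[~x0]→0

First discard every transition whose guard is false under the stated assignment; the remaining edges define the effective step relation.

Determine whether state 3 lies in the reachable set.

Answer: REACHABLE

Working:
Guard filter leaves 15 enabled edge(s).
depth 0: {0}
depth 1: {4}  total {0,4}
depth 2: {2,3}  total {0,2,3,4}
depth 3: {1,5,6}  total {0,1,2,3,4,5,6}
Reach set: {0,1,2,3,4,5,6}
Path to 3: d·b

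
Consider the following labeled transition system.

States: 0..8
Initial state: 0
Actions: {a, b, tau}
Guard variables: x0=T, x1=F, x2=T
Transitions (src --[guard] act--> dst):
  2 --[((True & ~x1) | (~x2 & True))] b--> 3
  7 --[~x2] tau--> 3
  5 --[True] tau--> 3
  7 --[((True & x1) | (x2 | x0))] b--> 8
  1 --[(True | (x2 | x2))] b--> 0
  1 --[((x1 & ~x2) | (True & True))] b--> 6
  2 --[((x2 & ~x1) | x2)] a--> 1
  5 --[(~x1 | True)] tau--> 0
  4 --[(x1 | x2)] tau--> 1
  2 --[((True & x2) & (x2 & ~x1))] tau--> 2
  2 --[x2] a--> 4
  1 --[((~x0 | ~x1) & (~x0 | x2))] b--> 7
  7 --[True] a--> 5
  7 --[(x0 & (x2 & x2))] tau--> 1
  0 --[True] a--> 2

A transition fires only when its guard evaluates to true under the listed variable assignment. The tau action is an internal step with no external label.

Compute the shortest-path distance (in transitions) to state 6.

BFS to 6:
  depth 0: {0}
  depth 1: {2}
  depth 2: {1,3,4}
  depth 3: {6,7}
first hit 6 at d=3 via a·a·b

Answer: 3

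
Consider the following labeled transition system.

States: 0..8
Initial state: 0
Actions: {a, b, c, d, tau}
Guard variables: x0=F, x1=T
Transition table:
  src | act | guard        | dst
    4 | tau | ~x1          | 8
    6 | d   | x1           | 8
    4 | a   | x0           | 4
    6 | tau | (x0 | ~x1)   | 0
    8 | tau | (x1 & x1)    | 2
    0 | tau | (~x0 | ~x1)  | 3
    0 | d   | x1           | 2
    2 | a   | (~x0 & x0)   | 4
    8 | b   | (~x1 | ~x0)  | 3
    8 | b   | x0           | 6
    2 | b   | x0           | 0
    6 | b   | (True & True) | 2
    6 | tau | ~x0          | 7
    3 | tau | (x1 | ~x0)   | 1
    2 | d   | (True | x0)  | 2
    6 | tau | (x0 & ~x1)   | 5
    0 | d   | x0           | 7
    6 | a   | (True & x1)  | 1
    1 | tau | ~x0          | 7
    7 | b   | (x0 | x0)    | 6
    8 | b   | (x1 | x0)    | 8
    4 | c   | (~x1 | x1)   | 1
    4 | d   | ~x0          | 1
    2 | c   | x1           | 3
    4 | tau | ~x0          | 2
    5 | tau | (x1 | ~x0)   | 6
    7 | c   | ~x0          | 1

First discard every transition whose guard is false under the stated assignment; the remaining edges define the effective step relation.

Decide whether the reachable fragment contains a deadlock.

Answer: DEADLOCK-FREE

Working:
Reach set: {0,1,2,3,7}
  0: d→2  tau→3  [2 out]
  1: tau→7  [1 out]
  2: c→3  d→2  [2 out]
  3: tau→1  [1 out]
  7: c→1  [1 out]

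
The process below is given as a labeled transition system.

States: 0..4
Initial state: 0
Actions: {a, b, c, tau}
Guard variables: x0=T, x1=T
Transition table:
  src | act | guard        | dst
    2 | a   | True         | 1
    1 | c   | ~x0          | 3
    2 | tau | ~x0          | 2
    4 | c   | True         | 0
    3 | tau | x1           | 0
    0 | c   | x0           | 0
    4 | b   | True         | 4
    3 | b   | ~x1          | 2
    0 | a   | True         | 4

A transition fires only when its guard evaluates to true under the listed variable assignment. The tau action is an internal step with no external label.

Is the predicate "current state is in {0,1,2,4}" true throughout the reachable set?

Answer: INVARIANT HOLDS

Trace:
Safe = {0,1,2,4}
R = {0,4}
  0: ✓
  4: ✓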